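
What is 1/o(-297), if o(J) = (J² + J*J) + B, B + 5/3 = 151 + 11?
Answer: 3/529735 ≈ 5.6632e-6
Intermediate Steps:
B = 481/3 (B = -5/3 + (151 + 11) = -5/3 + 162 = 481/3 ≈ 160.33)
o(J) = 481/3 + 2*J² (o(J) = (J² + J*J) + 481/3 = (J² + J²) + 481/3 = 2*J² + 481/3 = 481/3 + 2*J²)
1/o(-297) = 1/(481/3 + 2*(-297)²) = 1/(481/3 + 2*88209) = 1/(481/3 + 176418) = 1/(529735/3) = 3/529735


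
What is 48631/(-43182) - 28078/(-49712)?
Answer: -301270019/536665896 ≈ -0.56137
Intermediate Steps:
48631/(-43182) - 28078/(-49712) = 48631*(-1/43182) - 28078*(-1/49712) = -48631/43182 + 14039/24856 = -301270019/536665896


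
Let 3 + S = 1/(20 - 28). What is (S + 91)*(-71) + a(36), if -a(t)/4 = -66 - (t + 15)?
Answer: -46169/8 ≈ -5771.1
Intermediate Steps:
S = -25/8 (S = -3 + 1/(20 - 28) = -3 + 1/(-8) = -3 - ⅛ = -25/8 ≈ -3.1250)
a(t) = 324 + 4*t (a(t) = -4*(-66 - (t + 15)) = -4*(-66 - (15 + t)) = -4*(-66 + (-15 - t)) = -4*(-81 - t) = 324 + 4*t)
(S + 91)*(-71) + a(36) = (-25/8 + 91)*(-71) + (324 + 4*36) = (703/8)*(-71) + (324 + 144) = -49913/8 + 468 = -46169/8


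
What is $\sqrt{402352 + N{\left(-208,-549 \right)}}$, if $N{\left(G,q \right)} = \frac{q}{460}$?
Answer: $\frac{\sqrt{21284357665}}{230} \approx 634.31$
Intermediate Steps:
$N{\left(G,q \right)} = \frac{q}{460}$ ($N{\left(G,q \right)} = q \frac{1}{460} = \frac{q}{460}$)
$\sqrt{402352 + N{\left(-208,-549 \right)}} = \sqrt{402352 + \frac{1}{460} \left(-549\right)} = \sqrt{402352 - \frac{549}{460}} = \sqrt{\frac{185081371}{460}} = \frac{\sqrt{21284357665}}{230}$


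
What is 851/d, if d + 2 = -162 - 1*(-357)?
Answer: 851/193 ≈ 4.4093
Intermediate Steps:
d = 193 (d = -2 + (-162 - 1*(-357)) = -2 + (-162 + 357) = -2 + 195 = 193)
851/d = 851/193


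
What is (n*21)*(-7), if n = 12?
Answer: -1764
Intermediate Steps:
(n*21)*(-7) = (12*21)*(-7) = 252*(-7) = -1764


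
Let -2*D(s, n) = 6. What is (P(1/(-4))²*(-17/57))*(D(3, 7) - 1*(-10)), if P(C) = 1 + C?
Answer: -357/304 ≈ -1.1743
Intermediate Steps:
D(s, n) = -3 (D(s, n) = -½*6 = -3)
(P(1/(-4))²*(-17/57))*(D(3, 7) - 1*(-10)) = ((1 + 1/(-4))²*(-17/57))*(-3 - 1*(-10)) = ((1 - ¼)²*(-17*1/57))*(-3 + 10) = ((¾)²*(-17/57))*7 = ((9/16)*(-17/57))*7 = -51/304*7 = -357/304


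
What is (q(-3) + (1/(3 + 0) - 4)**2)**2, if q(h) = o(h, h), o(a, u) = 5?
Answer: 27556/81 ≈ 340.20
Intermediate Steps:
q(h) = 5
(q(-3) + (1/(3 + 0) - 4)**2)**2 = (5 + (1/(3 + 0) - 4)**2)**2 = (5 + (1/3 - 4)**2)**2 = (5 + (-11/3)**2)**2 = (5 + 121/9)**2 = (166/9)**2 = 27556/81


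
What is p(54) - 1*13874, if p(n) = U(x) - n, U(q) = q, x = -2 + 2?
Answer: -13928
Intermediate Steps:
x = 0
p(n) = -n (p(n) = 0 - n = -n)
p(54) - 1*13874 = -1*54 - 1*13874 = -54 - 13874 = -13928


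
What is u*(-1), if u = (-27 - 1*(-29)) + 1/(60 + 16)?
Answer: -153/76 ≈ -2.0132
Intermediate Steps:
u = 153/76 (u = (-27 + 29) + 1/76 = 2 + 1/76 = 153/76 ≈ 2.0132)
u*(-1) = (153/76)*(-1) = -153/76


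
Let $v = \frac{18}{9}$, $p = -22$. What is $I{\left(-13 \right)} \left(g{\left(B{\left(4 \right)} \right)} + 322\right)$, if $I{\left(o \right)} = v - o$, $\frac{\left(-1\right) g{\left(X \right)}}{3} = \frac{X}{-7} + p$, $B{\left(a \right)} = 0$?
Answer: $5820$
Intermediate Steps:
$g{\left(X \right)} = 66 + \frac{3 X}{7}$ ($g{\left(X \right)} = - 3 \left(\frac{X}{-7} - 22\right) = - 3 \left(- \frac{X}{7} - 22\right) = - 3 \left(-22 - \frac{X}{7}\right) = 66 + \frac{3 X}{7}$)
$v = 2$ ($v = 18 \cdot \frac{1}{9} = 2$)
$I{\left(o \right)} = 2 - o$
$I{\left(-13 \right)} \left(g{\left(B{\left(4 \right)} \right)} + 322\right) = \left(2 - -13\right) \left(\left(66 + \frac{3}{7} \cdot 0\right) + 322\right) = \left(2 + 13\right) \left(\left(66 + 0\right) + 322\right) = 15 \left(66 + 322\right) = 15 \cdot 388 = 5820$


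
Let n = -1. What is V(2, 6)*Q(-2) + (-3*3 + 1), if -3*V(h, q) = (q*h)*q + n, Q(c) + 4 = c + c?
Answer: 544/3 ≈ 181.33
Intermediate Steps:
Q(c) = -4 + 2*c (Q(c) = -4 + (c + c) = -4 + 2*c)
V(h, q) = ⅓ - h*q²/3 (V(h, q) = -((q*h)*q - 1)/3 = -((h*q)*q - 1)/3 = -(h*q² - 1)/3 = -(-1 + h*q²)/3 = ⅓ - h*q²/3)
V(2, 6)*Q(-2) + (-3*3 + 1) = (⅓ - ⅓*2*6²)*(-4 + 2*(-2)) + (-3*3 + 1) = (⅓ - ⅓*2*36)*(-4 - 4) + (-9 + 1) = (⅓ - 24)*(-8) - 8 = -71/3*(-8) - 8 = 568/3 - 8 = 544/3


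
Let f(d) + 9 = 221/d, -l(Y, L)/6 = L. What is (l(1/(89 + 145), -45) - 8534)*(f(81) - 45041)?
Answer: 30153922856/81 ≈ 3.7227e+8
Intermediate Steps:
l(Y, L) = -6*L
f(d) = -9 + 221/d
(l(1/(89 + 145), -45) - 8534)*(f(81) - 45041) = (-6*(-45) - 8534)*((-9 + 221/81) - 45041) = (270 - 8534)*((-9 + 221*(1/81)) - 45041) = -8264*((-9 + 221/81) - 45041) = -8264*(-508/81 - 45041) = -8264*(-3648829/81) = 30153922856/81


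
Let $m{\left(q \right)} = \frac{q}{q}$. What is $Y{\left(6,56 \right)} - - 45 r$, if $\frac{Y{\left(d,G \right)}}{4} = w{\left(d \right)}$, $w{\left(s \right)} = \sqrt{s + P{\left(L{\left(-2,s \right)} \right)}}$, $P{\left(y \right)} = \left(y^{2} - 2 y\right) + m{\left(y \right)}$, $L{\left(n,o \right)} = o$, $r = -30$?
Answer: $-1350 + 4 \sqrt{31} \approx -1327.7$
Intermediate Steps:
$m{\left(q \right)} = 1$
$P{\left(y \right)} = 1 + y^{2} - 2 y$ ($P{\left(y \right)} = \left(y^{2} - 2 y\right) + 1 = 1 + y^{2} - 2 y$)
$w{\left(s \right)} = \sqrt{1 + s^{2} - s}$ ($w{\left(s \right)} = \sqrt{s + \left(1 + s^{2} - 2 s\right)} = \sqrt{1 + s^{2} - s}$)
$Y{\left(d,G \right)} = 4 \sqrt{1 + d^{2} - d}$
$Y{\left(6,56 \right)} - - 45 r = 4 \sqrt{1 + 6^{2} - 6} - \left(-45\right) \left(-30\right) = 4 \sqrt{1 + 36 - 6} - 1350 = 4 \sqrt{31} - 1350 = -1350 + 4 \sqrt{31}$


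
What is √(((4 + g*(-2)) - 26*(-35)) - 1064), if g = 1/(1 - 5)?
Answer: I*√598/2 ≈ 12.227*I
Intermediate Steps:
g = -¼ (g = 1/(-4) = -¼ ≈ -0.25000)
√(((4 + g*(-2)) - 26*(-35)) - 1064) = √(((4 - ¼*(-2)) - 26*(-35)) - 1064) = √(((4 + ½) + 910) - 1064) = √((9/2 + 910) - 1064) = √(1829/2 - 1064) = √(-299/2) = I*√598/2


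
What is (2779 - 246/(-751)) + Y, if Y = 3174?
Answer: 4470949/751 ≈ 5953.3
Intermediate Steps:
(2779 - 246/(-751)) + Y = (2779 - 246/(-751)) + 3174 = (2779 - 246*(-1/751)) + 3174 = (2779 + 246/751) + 3174 = 2087275/751 + 3174 = 4470949/751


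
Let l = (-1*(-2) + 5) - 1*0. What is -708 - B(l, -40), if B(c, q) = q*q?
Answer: -2308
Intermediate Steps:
l = 7 (l = (2 + 5) + 0 = 7 + 0 = 7)
B(c, q) = q²
-708 - B(l, -40) = -708 - 1*(-40)² = -708 - 1*1600 = -708 - 1600 = -2308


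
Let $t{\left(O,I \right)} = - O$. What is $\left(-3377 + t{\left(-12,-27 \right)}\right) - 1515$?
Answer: $-4880$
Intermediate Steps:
$\left(-3377 + t{\left(-12,-27 \right)}\right) - 1515 = \left(-3377 - -12\right) - 1515 = \left(-3377 + 12\right) - 1515 = -3365 - 1515 = -4880$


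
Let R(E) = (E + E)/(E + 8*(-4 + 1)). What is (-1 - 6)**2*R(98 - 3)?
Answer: 9310/71 ≈ 131.13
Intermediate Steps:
R(E) = 2*E/(-24 + E) (R(E) = (2*E)/(E + 8*(-3)) = (2*E)/(E - 24) = (2*E)/(-24 + E) = 2*E/(-24 + E))
(-1 - 6)**2*R(98 - 3) = (-1 - 6)**2*(2*(98 - 3)/(-24 + (98 - 3))) = (-7)**2*(2*95/(-24 + 95)) = 49*(2*95/71) = 49*(2*95*(1/71)) = 49*(190/71) = 9310/71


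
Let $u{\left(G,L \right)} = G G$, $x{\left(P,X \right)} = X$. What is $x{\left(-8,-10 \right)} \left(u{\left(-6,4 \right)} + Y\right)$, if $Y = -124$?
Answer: $880$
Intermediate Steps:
$u{\left(G,L \right)} = G^{2}$
$x{\left(-8,-10 \right)} \left(u{\left(-6,4 \right)} + Y\right) = - 10 \left(\left(-6\right)^{2} - 124\right) = - 10 \left(36 - 124\right) = \left(-10\right) \left(-88\right) = 880$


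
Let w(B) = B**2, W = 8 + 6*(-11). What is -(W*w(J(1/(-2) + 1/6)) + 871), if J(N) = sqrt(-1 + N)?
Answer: -2845/3 ≈ -948.33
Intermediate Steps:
W = -58 (W = 8 - 66 = -58)
-(W*w(J(1/(-2) + 1/6)) + 871) = -(-58*(sqrt(-1 + (1/(-2) + 1/6)))**2 + 871) = -(-58*(sqrt(-1 + (1*(-1/2) + 1*(1/6))))**2 + 871) = -(-58*(sqrt(-1 + (-1/2 + 1/6)))**2 + 871) = -(-58*(sqrt(-1 - 1/3))**2 + 871) = -(-58*(sqrt(-4/3))**2 + 871) = -(-58*(2*I*sqrt(3)/3)**2 + 871) = -(-58*(-4/3) + 871) = -(232/3 + 871) = -1*2845/3 = -2845/3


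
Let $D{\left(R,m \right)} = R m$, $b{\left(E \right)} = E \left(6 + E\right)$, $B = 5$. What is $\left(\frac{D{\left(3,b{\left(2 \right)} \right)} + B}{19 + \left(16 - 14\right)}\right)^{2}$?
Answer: $\frac{2809}{441} \approx 6.3696$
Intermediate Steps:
$\left(\frac{D{\left(3,b{\left(2 \right)} \right)} + B}{19 + \left(16 - 14\right)}\right)^{2} = \left(\frac{3 \cdot 2 \left(6 + 2\right) + 5}{19 + \left(16 - 14\right)}\right)^{2} = \left(\frac{3 \cdot 2 \cdot 8 + 5}{19 + 2}\right)^{2} = \left(\frac{3 \cdot 16 + 5}{21}\right)^{2} = \left(\left(48 + 5\right) \frac{1}{21}\right)^{2} = \left(53 \cdot \frac{1}{21}\right)^{2} = \left(\frac{53}{21}\right)^{2} = \frac{2809}{441}$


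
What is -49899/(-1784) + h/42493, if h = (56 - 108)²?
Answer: 2125182143/75807512 ≈ 28.034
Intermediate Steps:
h = 2704 (h = (-52)² = 2704)
-49899/(-1784) + h/42493 = -49899/(-1784) + 2704/42493 = -49899*(-1/1784) + 2704*(1/42493) = 49899/1784 + 2704/42493 = 2125182143/75807512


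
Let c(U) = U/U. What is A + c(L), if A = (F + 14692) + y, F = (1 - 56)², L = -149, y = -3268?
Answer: 14450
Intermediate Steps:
c(U) = 1
F = 3025 (F = (-55)² = 3025)
A = 14449 (A = (3025 + 14692) - 3268 = 17717 - 3268 = 14449)
A + c(L) = 14449 + 1 = 14450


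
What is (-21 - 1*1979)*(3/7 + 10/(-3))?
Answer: 122000/21 ≈ 5809.5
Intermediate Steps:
(-21 - 1*1979)*(3/7 + 10/(-3)) = (-21 - 1979)*(3*(1/7) + 10*(-1/3)) = -2000*(3/7 - 10/3) = -2000*(-61/21) = 122000/21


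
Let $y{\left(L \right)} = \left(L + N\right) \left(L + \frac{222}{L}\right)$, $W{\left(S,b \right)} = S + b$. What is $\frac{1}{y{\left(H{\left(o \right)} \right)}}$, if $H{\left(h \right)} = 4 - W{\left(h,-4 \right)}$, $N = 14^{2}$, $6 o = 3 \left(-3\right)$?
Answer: $\frac{76}{513339} \approx 0.00014805$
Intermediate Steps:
$o = - \frac{3}{2}$ ($o = \frac{3 \left(-3\right)}{6} = \frac{1}{6} \left(-9\right) = - \frac{3}{2} \approx -1.5$)
$N = 196$
$H{\left(h \right)} = 8 - h$ ($H{\left(h \right)} = 4 - \left(h - 4\right) = 4 - \left(-4 + h\right) = 8 - h$)
$y{\left(L \right)} = \left(196 + L\right) \left(L + \frac{222}{L}\right)$ ($y{\left(L \right)} = \left(L + 196\right) \left(L + \frac{222}{L}\right) = \left(196 + L\right) \left(L + \frac{222}{L}\right)$)
$\frac{1}{y{\left(H{\left(o \right)} \right)}} = \frac{1}{222 + \left(8 - - \frac{3}{2}\right)^{2} + 196 \left(8 - - \frac{3}{2}\right) + \frac{43512}{8 - - \frac{3}{2}}} = \frac{1}{222 + \left(8 + \frac{3}{2}\right)^{2} + 196 \left(8 + \frac{3}{2}\right) + \frac{43512}{8 + \frac{3}{2}}} = \frac{1}{222 + \left(\frac{19}{2}\right)^{2} + 196 \cdot \frac{19}{2} + \frac{43512}{\frac{19}{2}}} = \frac{1}{222 + \frac{361}{4} + 1862 + 43512 \cdot \frac{2}{19}} = \frac{1}{222 + \frac{361}{4} + 1862 + \frac{87024}{19}} = \frac{1}{\frac{513339}{76}} = \frac{76}{513339}$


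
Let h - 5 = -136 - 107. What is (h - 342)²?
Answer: 336400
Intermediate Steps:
h = -238 (h = 5 + (-136 - 107) = 5 - 243 = -238)
(h - 342)² = (-238 - 342)² = (-580)² = 336400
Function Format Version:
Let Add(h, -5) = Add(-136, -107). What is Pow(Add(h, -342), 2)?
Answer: 336400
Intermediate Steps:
h = -238 (h = Add(5, Add(-136, -107)) = Add(5, -243) = -238)
Pow(Add(h, -342), 2) = Pow(Add(-238, -342), 2) = Pow(-580, 2) = 336400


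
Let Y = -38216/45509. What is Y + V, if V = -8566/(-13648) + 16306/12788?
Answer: 62081271455/58402310056 ≈ 1.0630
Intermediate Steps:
V = 41510787/21816328 (V = -8566*(-1/13648) + 16306*(1/12788) = 4283/6824 + 8153/6394 = 41510787/21816328 ≈ 1.9027)
Y = -2248/2677 (Y = -38216*1/45509 = -2248/2677 ≈ -0.83975)
Y + V = -2248/2677 + 41510787/21816328 = 62081271455/58402310056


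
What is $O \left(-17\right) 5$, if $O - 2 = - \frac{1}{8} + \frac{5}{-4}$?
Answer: $- \frac{425}{8} \approx -53.125$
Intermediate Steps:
$O = \frac{5}{8}$ ($O = 2 + \left(- \frac{1}{8} + \frac{5}{-4}\right) = 2 + \left(\left(-1\right) \frac{1}{8} + 5 \left(- \frac{1}{4}\right)\right) = 2 - \frac{11}{8} = \frac{5}{8} \approx 0.625$)
$O \left(-17\right) 5 = \frac{5}{8} \left(-17\right) 5 = \left(- \frac{85}{8}\right) 5 = - \frac{425}{8}$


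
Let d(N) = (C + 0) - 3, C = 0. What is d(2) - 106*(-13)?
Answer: 1375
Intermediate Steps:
d(N) = -3 (d(N) = (0 + 0) - 3 = 0 - 3 = -3)
d(2) - 106*(-13) = -3 - 106*(-13) = -3 + 1378 = 1375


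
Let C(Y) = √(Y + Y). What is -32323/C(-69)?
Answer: 32323*I*√138/138 ≈ 2751.5*I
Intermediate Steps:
C(Y) = √2*√Y (C(Y) = √(2*Y) = √2*√Y)
-32323/C(-69) = -32323*(-I*√138/138) = -(-32323)*I*√138/138 = 32323*I*√138/138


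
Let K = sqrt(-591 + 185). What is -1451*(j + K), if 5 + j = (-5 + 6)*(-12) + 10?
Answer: 10157 - 1451*I*sqrt(406) ≈ 10157.0 - 29237.0*I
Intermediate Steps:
K = I*sqrt(406) (K = sqrt(-406) = I*sqrt(406) ≈ 20.149*I)
j = -7 (j = -5 + ((-5 + 6)*(-12) + 10) = -5 + (1*(-12) + 10) = -5 + (-12 + 10) = -5 - 2 = -7)
-1451*(j + K) = -1451*(-7 + I*sqrt(406)) = 10157 - 1451*I*sqrt(406)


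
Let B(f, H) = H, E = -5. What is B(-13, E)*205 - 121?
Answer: -1146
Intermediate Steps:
B(-13, E)*205 - 121 = -5*205 - 121 = -1025 - 121 = -1146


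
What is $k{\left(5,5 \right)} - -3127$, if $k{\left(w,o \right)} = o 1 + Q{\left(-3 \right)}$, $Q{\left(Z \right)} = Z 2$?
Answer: $3126$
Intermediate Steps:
$Q{\left(Z \right)} = 2 Z$
$k{\left(w,o \right)} = -6 + o$ ($k{\left(w,o \right)} = o 1 + 2 \left(-3\right) = o - 6 = -6 + o$)
$k{\left(5,5 \right)} - -3127 = \left(-6 + 5\right) - -3127 = -1 + 3127 = 3126$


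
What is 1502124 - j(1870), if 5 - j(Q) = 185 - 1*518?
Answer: 1501786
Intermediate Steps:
j(Q) = 338 (j(Q) = 5 - (185 - 1*518) = 5 - (185 - 518) = 5 - 1*(-333) = 5 + 333 = 338)
1502124 - j(1870) = 1502124 - 1*338 = 1502124 - 338 = 1501786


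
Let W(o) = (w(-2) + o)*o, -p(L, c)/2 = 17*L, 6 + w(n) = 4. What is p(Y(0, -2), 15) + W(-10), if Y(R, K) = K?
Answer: 188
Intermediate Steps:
w(n) = -2 (w(n) = -6 + 4 = -2)
p(L, c) = -34*L
W(o) = o*(-2 + o) (W(o) = (-2 + o)*o = o*(-2 + o))
p(Y(0, -2), 15) + W(-10) = -34*(-2) - 10*(-2 - 10) = 68 - 10*(-12) = 68 + 120 = 188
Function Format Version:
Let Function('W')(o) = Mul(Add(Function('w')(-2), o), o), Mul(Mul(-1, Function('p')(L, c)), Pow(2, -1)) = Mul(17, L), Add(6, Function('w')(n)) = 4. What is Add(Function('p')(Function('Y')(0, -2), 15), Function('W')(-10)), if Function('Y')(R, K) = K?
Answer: 188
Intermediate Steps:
Function('w')(n) = -2 (Function('w')(n) = Add(-6, 4) = -2)
Function('p')(L, c) = Mul(-34, L) (Function('p')(L, c) = Mul(-2, Mul(17, L)) = Mul(-34, L))
Function('W')(o) = Mul(o, Add(-2, o)) (Function('W')(o) = Mul(Add(-2, o), o) = Mul(o, Add(-2, o)))
Add(Function('p')(Function('Y')(0, -2), 15), Function('W')(-10)) = Add(Mul(-34, -2), Mul(-10, Add(-2, -10))) = Add(68, Mul(-10, -12)) = Add(68, 120) = 188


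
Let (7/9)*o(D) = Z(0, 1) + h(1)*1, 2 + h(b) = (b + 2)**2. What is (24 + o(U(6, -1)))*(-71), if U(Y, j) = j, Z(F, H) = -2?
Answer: -15123/7 ≈ -2160.4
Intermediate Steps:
h(b) = -2 + (2 + b)**2 (h(b) = -2 + (b + 2)**2 = -2 + (2 + b)**2)
o(D) = 45/7 (o(D) = 9*(-2 + (-2 + (2 + 1)**2)*1)/7 = 9*(-2 + (-2 + 3**2)*1)/7 = 9*(-2 + (-2 + 9)*1)/7 = 9*(-2 + 7*1)/7 = 9*(-2 + 7)/7 = (9/7)*5 = 45/7)
(24 + o(U(6, -1)))*(-71) = (24 + 45/7)*(-71) = (213/7)*(-71) = -15123/7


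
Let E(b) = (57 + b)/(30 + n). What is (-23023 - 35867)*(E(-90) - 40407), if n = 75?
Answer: 16657107168/7 ≈ 2.3796e+9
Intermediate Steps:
E(b) = 19/35 + b/105 (E(b) = (57 + b)/(30 + 75) = (57 + b)/105 = (57 + b)*(1/105) = 19/35 + b/105)
(-23023 - 35867)*(E(-90) - 40407) = (-23023 - 35867)*((19/35 + (1/105)*(-90)) - 40407) = -58890*((19/35 - 6/7) - 40407) = -58890*(-11/35 - 40407) = -58890*(-1414256/35) = 16657107168/7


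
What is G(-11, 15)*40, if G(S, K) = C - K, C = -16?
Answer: -1240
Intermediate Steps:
G(S, K) = -16 - K
G(-11, 15)*40 = (-16 - 1*15)*40 = (-16 - 15)*40 = -31*40 = -1240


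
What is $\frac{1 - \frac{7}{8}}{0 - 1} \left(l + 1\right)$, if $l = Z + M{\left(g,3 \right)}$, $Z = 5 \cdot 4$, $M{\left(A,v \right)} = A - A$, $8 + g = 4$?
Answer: $- \frac{21}{8} \approx -2.625$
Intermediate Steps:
$g = -4$ ($g = -8 + 4 = -4$)
$M{\left(A,v \right)} = 0$
$Z = 20$
$l = 20$ ($l = 20 + 0 = 20$)
$\frac{1 - \frac{7}{8}}{0 - 1} \left(l + 1\right) = \frac{1 - \frac{7}{8}}{0 - 1} \left(20 + 1\right) = \frac{1 - \frac{7}{8}}{-1} \cdot 21 = \left(1 - \frac{7}{8}\right) \left(-1\right) 21 = \frac{1}{8} \left(-1\right) 21 = \left(- \frac{1}{8}\right) 21 = - \frac{21}{8}$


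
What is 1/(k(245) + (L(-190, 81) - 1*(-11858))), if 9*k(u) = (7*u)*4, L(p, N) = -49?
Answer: 9/113141 ≈ 7.9547e-5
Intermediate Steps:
k(u) = 28*u/9 (k(u) = ((7*u)*4)/9 = (28*u)/9 = 28*u/9)
1/(k(245) + (L(-190, 81) - 1*(-11858))) = 1/((28/9)*245 + (-49 - 1*(-11858))) = 1/(6860/9 + (-49 + 11858)) = 1/(6860/9 + 11809) = 1/(113141/9) = 9/113141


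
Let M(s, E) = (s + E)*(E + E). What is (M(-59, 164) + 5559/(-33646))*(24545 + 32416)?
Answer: 66004281072441/33646 ≈ 1.9617e+9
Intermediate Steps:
M(s, E) = 2*E*(E + s) (M(s, E) = (E + s)*(2*E) = 2*E*(E + s))
(M(-59, 164) + 5559/(-33646))*(24545 + 32416) = (2*164*(164 - 59) + 5559/(-33646))*(24545 + 32416) = (2*164*105 + 5559*(-1/33646))*56961 = (34440 - 5559/33646)*56961 = (1158762681/33646)*56961 = 66004281072441/33646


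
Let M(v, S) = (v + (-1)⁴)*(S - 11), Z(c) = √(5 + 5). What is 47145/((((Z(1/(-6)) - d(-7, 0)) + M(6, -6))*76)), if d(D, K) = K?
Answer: -1870085/358492 - 15715*√10/358492 ≈ -5.3552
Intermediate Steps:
Z(c) = √10
M(v, S) = (1 + v)*(-11 + S) (M(v, S) = (v + 1)*(-11 + S) = (1 + v)*(-11 + S))
47145/((((Z(1/(-6)) - d(-7, 0)) + M(6, -6))*76)) = 47145/((((√10 - 1*0) + (-11 - 6 - 11*6 - 6*6))*76)) = 47145/((((√10 + 0) + (-11 - 6 - 66 - 36))*76)) = 47145/(((√10 - 119)*76)) = 47145/(((-119 + √10)*76)) = 47145/(-9044 + 76*√10)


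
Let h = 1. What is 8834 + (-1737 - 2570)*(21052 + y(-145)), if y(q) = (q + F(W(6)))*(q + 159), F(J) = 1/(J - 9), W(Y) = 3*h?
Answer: -245726611/3 ≈ -8.1909e+7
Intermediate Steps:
W(Y) = 3 (W(Y) = 3*1 = 3)
F(J) = 1/(-9 + J)
y(q) = (159 + q)*(-⅙ + q) (y(q) = (q + 1/(-9 + 3))*(q + 159) = (q + 1/(-6))*(159 + q) = (q - ⅙)*(159 + q) = (-⅙ + q)*(159 + q) = (159 + q)*(-⅙ + q))
8834 + (-1737 - 2570)*(21052 + y(-145)) = 8834 + (-1737 - 2570)*(21052 + (-53/2 + (-145)² + (953/6)*(-145))) = 8834 - 4307*(21052 + (-53/2 + 21025 - 138185/6)) = 8834 - 4307*(21052 - 6097/3) = 8834 - 4307*57059/3 = 8834 - 245753113/3 = -245726611/3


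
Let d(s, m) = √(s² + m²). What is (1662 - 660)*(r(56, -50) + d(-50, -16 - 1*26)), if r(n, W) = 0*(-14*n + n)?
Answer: 2004*√1066 ≈ 65430.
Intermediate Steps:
r(n, W) = 0 (r(n, W) = 0*(-13*n) = 0)
d(s, m) = √(m² + s²)
(1662 - 660)*(r(56, -50) + d(-50, -16 - 1*26)) = (1662 - 660)*(0 + √((-16 - 1*26)² + (-50)²)) = 1002*(0 + √((-16 - 26)² + 2500)) = 1002*(0 + √((-42)² + 2500)) = 1002*(0 + √(1764 + 2500)) = 1002*(0 + √4264) = 1002*(0 + 2*√1066) = 1002*(2*√1066) = 2004*√1066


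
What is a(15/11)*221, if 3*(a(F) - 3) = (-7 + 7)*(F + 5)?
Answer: 663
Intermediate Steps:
a(F) = 3 (a(F) = 3 + ((-7 + 7)*(F + 5))/3 = 3 + (0*(5 + F))/3 = 3 + (⅓)*0 = 3 + 0 = 3)
a(15/11)*221 = 3*221 = 663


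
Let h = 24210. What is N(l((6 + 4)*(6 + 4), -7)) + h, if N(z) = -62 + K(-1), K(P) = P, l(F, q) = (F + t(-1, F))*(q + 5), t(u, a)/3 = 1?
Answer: 24147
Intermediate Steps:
t(u, a) = 3 (t(u, a) = 3*1 = 3)
l(F, q) = (3 + F)*(5 + q) (l(F, q) = (F + 3)*(q + 5) = (3 + F)*(5 + q))
N(z) = -63 (N(z) = -62 - 1 = -63)
N(l((6 + 4)*(6 + 4), -7)) + h = -63 + 24210 = 24147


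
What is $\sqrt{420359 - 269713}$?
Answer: $\sqrt{150646} \approx 388.13$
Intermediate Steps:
$\sqrt{420359 - 269713} = \sqrt{150646}$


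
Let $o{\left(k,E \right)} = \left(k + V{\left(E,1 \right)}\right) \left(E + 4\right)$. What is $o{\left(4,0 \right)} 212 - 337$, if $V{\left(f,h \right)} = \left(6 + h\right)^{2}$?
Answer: $44607$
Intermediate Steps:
$o{\left(k,E \right)} = \left(4 + E\right) \left(49 + k\right)$ ($o{\left(k,E \right)} = \left(k + \left(6 + 1\right)^{2}\right) \left(E + 4\right) = \left(k + 7^{2}\right) \left(4 + E\right) = \left(k + 49\right) \left(4 + E\right) = \left(49 + k\right) \left(4 + E\right) = \left(4 + E\right) \left(49 + k\right)$)
$o{\left(4,0 \right)} 212 - 337 = \left(196 + 4 \cdot 4 + 49 \cdot 0 + 0 \cdot 4\right) 212 - 337 = \left(196 + 16 + 0 + 0\right) 212 - 337 = 212 \cdot 212 - 337 = 44944 - 337 = 44607$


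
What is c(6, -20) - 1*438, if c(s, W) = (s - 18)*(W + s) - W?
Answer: -250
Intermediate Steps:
c(s, W) = -W + (-18 + s)*(W + s) (c(s, W) = (-18 + s)*(W + s) - W = -W + (-18 + s)*(W + s))
c(6, -20) - 1*438 = (6**2 - 19*(-20) - 18*6 - 20*6) - 1*438 = (36 + 380 - 108 - 120) - 438 = 188 - 438 = -250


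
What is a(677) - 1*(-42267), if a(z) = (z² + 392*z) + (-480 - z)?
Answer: 764823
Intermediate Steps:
a(z) = -480 + z² + 391*z
a(677) - 1*(-42267) = (-480 + 677² + 391*677) - 1*(-42267) = (-480 + 458329 + 264707) + 42267 = 722556 + 42267 = 764823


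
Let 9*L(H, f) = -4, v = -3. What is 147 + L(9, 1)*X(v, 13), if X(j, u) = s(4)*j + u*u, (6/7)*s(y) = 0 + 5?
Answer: 239/3 ≈ 79.667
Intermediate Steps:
L(H, f) = -4/9 (L(H, f) = (⅑)*(-4) = -4/9)
s(y) = 35/6 (s(y) = 7*(0 + 5)/6 = (7/6)*5 = 35/6)
X(j, u) = u² + 35*j/6 (X(j, u) = 35*j/6 + u*u = 35*j/6 + u² = u² + 35*j/6)
147 + L(9, 1)*X(v, 13) = 147 - 4*(13² + (35/6)*(-3))/9 = 147 - 4*(169 - 35/2)/9 = 147 - 4/9*303/2 = 147 - 202/3 = 239/3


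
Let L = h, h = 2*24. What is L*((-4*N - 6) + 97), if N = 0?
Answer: 4368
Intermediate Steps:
h = 48
L = 48
L*((-4*N - 6) + 97) = 48*((-4*0 - 6) + 97) = 48*((0 - 6) + 97) = 48*(-6 + 97) = 48*91 = 4368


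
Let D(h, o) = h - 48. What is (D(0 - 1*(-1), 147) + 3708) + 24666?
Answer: 28327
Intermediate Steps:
D(h, o) = -48 + h
(D(0 - 1*(-1), 147) + 3708) + 24666 = ((-48 + (0 - 1*(-1))) + 3708) + 24666 = ((-48 + (0 + 1)) + 3708) + 24666 = ((-48 + 1) + 3708) + 24666 = (-47 + 3708) + 24666 = 3661 + 24666 = 28327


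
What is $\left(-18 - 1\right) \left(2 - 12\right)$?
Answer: $190$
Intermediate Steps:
$\left(-18 - 1\right) \left(2 - 12\right) = \left(-19\right) \left(-10\right) = 190$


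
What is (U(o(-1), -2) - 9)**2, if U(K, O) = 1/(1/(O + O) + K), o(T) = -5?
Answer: 37249/441 ≈ 84.465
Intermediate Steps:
U(K, O) = 1/(K + 1/(2*O)) (U(K, O) = 1/(1/(2*O) + K) = 1/(K + 1/(2*O)))
(U(o(-1), -2) - 9)**2 = (2*(-2)/(1 + 2*(-5)*(-2)) - 9)**2 = (2*(-2)/(1 + 20) - 9)**2 = (2*(-2)/21 - 9)**2 = (2*(-2)*(1/21) - 9)**2 = (-4/21 - 9)**2 = (-193/21)**2 = 37249/441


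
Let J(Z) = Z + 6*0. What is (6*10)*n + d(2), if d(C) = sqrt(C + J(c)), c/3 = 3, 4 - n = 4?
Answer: sqrt(11) ≈ 3.3166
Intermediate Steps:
n = 0 (n = 4 - 1*4 = 4 - 4 = 0)
c = 9 (c = 3*3 = 9)
J(Z) = Z (J(Z) = Z + 0 = Z)
d(C) = sqrt(9 + C) (d(C) = sqrt(C + 9) = sqrt(9 + C))
(6*10)*n + d(2) = (6*10)*0 + sqrt(9 + 2) = 60*0 + sqrt(11) = 0 + sqrt(11) = sqrt(11)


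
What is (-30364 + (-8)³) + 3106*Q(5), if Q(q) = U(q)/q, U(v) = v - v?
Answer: -30876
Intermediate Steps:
U(v) = 0
Q(q) = 0 (Q(q) = 0/q = 0)
(-30364 + (-8)³) + 3106*Q(5) = (-30364 + (-8)³) + 3106*0 = (-30364 - 512) + 0 = -30876 + 0 = -30876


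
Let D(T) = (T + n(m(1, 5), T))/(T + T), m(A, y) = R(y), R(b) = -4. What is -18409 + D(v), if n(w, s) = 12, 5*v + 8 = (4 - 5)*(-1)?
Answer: -257779/14 ≈ -18413.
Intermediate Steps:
m(A, y) = -4
v = -7/5 (v = -8/5 + ((4 - 5)*(-1))/5 = -8/5 + (-1*(-1))/5 = -8/5 + (⅕)*1 = -8/5 + ⅕ = -7/5 ≈ -1.4000)
D(T) = (12 + T)/(2*T) (D(T) = (T + 12)/(T + T) = (12 + T)/((2*T)) = (12 + T)*(1/(2*T)) = (12 + T)/(2*T))
-18409 + D(v) = -18409 + (12 - 7/5)/(2*(-7/5)) = -18409 + (½)*(-5/7)*(53/5) = -18409 - 53/14 = -257779/14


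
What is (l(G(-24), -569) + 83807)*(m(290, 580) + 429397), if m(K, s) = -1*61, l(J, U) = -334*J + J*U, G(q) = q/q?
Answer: 35593671744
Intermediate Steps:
G(q) = 1
m(K, s) = -61
(l(G(-24), -569) + 83807)*(m(290, 580) + 429397) = (1*(-334 - 569) + 83807)*(-61 + 429397) = (1*(-903) + 83807)*429336 = (-903 + 83807)*429336 = 82904*429336 = 35593671744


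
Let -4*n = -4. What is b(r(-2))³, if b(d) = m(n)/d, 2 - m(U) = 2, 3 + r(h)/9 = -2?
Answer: 0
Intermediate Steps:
n = 1 (n = -¼*(-4) = 1)
r(h) = -45 (r(h) = -27 + 9*(-2) = -27 - 18 = -45)
m(U) = 0 (m(U) = 2 - 1*2 = 2 - 2 = 0)
b(d) = 0 (b(d) = 0/d = 0)
b(r(-2))³ = 0³ = 0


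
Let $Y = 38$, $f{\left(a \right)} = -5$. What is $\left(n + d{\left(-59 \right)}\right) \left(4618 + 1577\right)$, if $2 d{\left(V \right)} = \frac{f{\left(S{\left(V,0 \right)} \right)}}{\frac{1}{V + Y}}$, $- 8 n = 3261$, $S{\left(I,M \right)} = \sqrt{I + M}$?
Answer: $- \frac{17599995}{8} \approx -2.2 \cdot 10^{6}$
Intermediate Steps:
$n = - \frac{3261}{8}$ ($n = \left(- \frac{1}{8}\right) 3261 = - \frac{3261}{8} \approx -407.63$)
$d{\left(V \right)} = -95 - \frac{5 V}{2}$ ($d{\left(V \right)} = \frac{\left(-5\right) \frac{1}{\frac{1}{V + 38}}}{2} = \frac{\left(-5\right) \frac{1}{\frac{1}{38 + V}}}{2} = \frac{\left(-5\right) \left(38 + V\right)}{2} = \frac{-190 - 5 V}{2} = -95 - \frac{5 V}{2}$)
$\left(n + d{\left(-59 \right)}\right) \left(4618 + 1577\right) = \left(- \frac{3261}{8} - - \frac{105}{2}\right) \left(4618 + 1577\right) = \left(- \frac{3261}{8} + \left(-95 + \frac{295}{2}\right)\right) 6195 = \left(- \frac{3261}{8} + \frac{105}{2}\right) 6195 = \left(- \frac{2841}{8}\right) 6195 = - \frac{17599995}{8}$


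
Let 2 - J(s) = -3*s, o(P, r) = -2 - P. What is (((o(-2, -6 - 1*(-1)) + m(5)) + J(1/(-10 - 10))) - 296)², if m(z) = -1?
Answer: 34845409/400 ≈ 87114.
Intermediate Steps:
J(s) = 2 + 3*s (J(s) = 2 - (-3)*s = 2 + 3*s)
(((o(-2, -6 - 1*(-1)) + m(5)) + J(1/(-10 - 10))) - 296)² = ((((-2 - 1*(-2)) - 1) + (2 + 3/(-10 - 10))) - 296)² = ((((-2 + 2) - 1) + (2 + 3/(-20))) - 296)² = (((0 - 1) + (2 + 3*(-1/20))) - 296)² = ((-1 + (2 - 3/20)) - 296)² = ((-1 + 37/20) - 296)² = (17/20 - 296)² = (-5903/20)² = 34845409/400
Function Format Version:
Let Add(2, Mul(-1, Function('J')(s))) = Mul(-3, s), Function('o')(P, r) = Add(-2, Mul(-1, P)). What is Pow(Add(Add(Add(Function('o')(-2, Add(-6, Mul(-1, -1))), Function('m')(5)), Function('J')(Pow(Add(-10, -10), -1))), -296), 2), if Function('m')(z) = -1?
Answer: Rational(34845409, 400) ≈ 87114.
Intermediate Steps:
Function('J')(s) = Add(2, Mul(3, s)) (Function('J')(s) = Add(2, Mul(-1, Mul(-3, s))) = Add(2, Mul(3, s)))
Pow(Add(Add(Add(Function('o')(-2, Add(-6, Mul(-1, -1))), Function('m')(5)), Function('J')(Pow(Add(-10, -10), -1))), -296), 2) = Pow(Add(Add(Add(Add(-2, Mul(-1, -2)), -1), Add(2, Mul(3, Pow(Add(-10, -10), -1)))), -296), 2) = Pow(Add(Add(Add(Add(-2, 2), -1), Add(2, Mul(3, Pow(-20, -1)))), -296), 2) = Pow(Add(Add(Add(0, -1), Add(2, Mul(3, Rational(-1, 20)))), -296), 2) = Pow(Add(Add(-1, Add(2, Rational(-3, 20))), -296), 2) = Pow(Add(Add(-1, Rational(37, 20)), -296), 2) = Pow(Add(Rational(17, 20), -296), 2) = Pow(Rational(-5903, 20), 2) = Rational(34845409, 400)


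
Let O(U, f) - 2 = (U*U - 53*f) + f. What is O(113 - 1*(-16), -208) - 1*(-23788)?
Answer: 51247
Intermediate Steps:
O(U, f) = 2 + U² - 52*f (O(U, f) = 2 + ((U*U - 53*f) + f) = 2 + ((U² - 53*f) + f) = 2 + (U² - 52*f) = 2 + U² - 52*f)
O(113 - 1*(-16), -208) - 1*(-23788) = (2 + (113 - 1*(-16))² - 52*(-208)) - 1*(-23788) = (2 + (113 + 16)² + 10816) + 23788 = (2 + 129² + 10816) + 23788 = (2 + 16641 + 10816) + 23788 = 27459 + 23788 = 51247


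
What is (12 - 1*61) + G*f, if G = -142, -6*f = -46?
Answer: -3413/3 ≈ -1137.7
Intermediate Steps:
f = 23/3 (f = -1/6*(-46) = 23/3 ≈ 7.6667)
(12 - 1*61) + G*f = (12 - 1*61) - 142*23/3 = (12 - 61) - 3266/3 = -49 - 3266/3 = -3413/3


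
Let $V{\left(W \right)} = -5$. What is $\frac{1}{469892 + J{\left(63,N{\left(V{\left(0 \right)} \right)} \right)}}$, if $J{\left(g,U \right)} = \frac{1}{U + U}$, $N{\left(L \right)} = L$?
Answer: $\frac{10}{4698919} \approx 2.1281 \cdot 10^{-6}$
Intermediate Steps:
$J{\left(g,U \right)} = \frac{1}{2 U}$
$\frac{1}{469892 + J{\left(63,N{\left(V{\left(0 \right)} \right)} \right)}} = \frac{1}{469892 + \frac{1}{2 \left(-5\right)}} = \frac{1}{469892 + \frac{1}{2} \left(- \frac{1}{5}\right)} = \frac{1}{469892 - \frac{1}{10}} = \frac{1}{\frac{4698919}{10}} = \frac{10}{4698919}$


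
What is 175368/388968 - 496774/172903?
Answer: -6787813997/2802238921 ≈ -2.4223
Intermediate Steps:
175368/388968 - 496774/172903 = 175368*(1/388968) - 496774*1/172903 = 7307/16207 - 496774/172903 = -6787813997/2802238921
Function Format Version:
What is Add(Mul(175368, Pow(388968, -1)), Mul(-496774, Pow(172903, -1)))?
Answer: Rational(-6787813997, 2802238921) ≈ -2.4223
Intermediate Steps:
Add(Mul(175368, Pow(388968, -1)), Mul(-496774, Pow(172903, -1))) = Add(Mul(175368, Rational(1, 388968)), Mul(-496774, Rational(1, 172903))) = Add(Rational(7307, 16207), Rational(-496774, 172903)) = Rational(-6787813997, 2802238921)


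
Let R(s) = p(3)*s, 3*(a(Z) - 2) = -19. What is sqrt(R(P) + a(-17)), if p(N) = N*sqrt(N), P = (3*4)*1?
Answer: sqrt(-39 + 324*sqrt(3))/3 ≈ 7.6171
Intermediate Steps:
P = 12 (P = 12*1 = 12)
p(N) = N**(3/2)
a(Z) = -13/3 (a(Z) = 2 + (1/3)*(-19) = 2 - 19/3 = -13/3)
R(s) = 3*s*sqrt(3) (R(s) = 3**(3/2)*s = (3*sqrt(3))*s = 3*s*sqrt(3))
sqrt(R(P) + a(-17)) = sqrt(3*12*sqrt(3) - 13/3) = sqrt(36*sqrt(3) - 13/3) = sqrt(-13/3 + 36*sqrt(3))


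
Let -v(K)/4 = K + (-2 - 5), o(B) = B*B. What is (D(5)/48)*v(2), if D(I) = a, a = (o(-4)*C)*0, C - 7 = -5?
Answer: 0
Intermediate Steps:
C = 2 (C = 7 - 5 = 2)
o(B) = B²
v(K) = 28 - 4*K (v(K) = -4*(K + (-2 - 5)) = -4*(K - 7) = -4*(-7 + K) = 28 - 4*K)
a = 0 (a = ((-4)²*2)*0 = (16*2)*0 = 32*0 = 0)
D(I) = 0
(D(5)/48)*v(2) = (0/48)*(28 - 4*2) = ((1/48)*0)*(28 - 8) = 0*20 = 0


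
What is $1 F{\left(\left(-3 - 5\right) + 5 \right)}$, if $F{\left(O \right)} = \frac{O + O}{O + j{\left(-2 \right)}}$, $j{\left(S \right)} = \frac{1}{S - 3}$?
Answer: $\frac{15}{8} \approx 1.875$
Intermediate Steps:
$j{\left(S \right)} = \frac{1}{-3 + S}$
$F{\left(O \right)} = \frac{2 O}{- \frac{1}{5} + O}$ ($F{\left(O \right)} = \frac{O + O}{O + \frac{1}{-3 - 2}} = \frac{2 O}{O + \frac{1}{-5}} = \frac{2 O}{O - \frac{1}{5}} = \frac{2 O}{- \frac{1}{5} + O}$)
$1 F{\left(\left(-3 - 5\right) + 5 \right)} = 1 \frac{10 \left(\left(-3 - 5\right) + 5\right)}{-1 + 5 \left(\left(-3 - 5\right) + 5\right)} = 1 \frac{10 \left(-8 + 5\right)}{-1 + 5 \left(-8 + 5\right)} = 1 \cdot 10 \left(-3\right) \frac{1}{-1 + 5 \left(-3\right)} = 1 \cdot 10 \left(-3\right) \frac{1}{-1 - 15} = 1 \cdot 10 \left(-3\right) \frac{1}{-16} = 1 \cdot 10 \left(-3\right) \left(- \frac{1}{16}\right) = 1 \cdot \frac{15}{8} = \frac{15}{8}$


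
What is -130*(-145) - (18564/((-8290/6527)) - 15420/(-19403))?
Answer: 2691459396292/80425435 ≈ 33465.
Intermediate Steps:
-130*(-145) - (18564/((-8290/6527)) - 15420/(-19403)) = 18850 - (18564/((-8290*1/6527)) - 15420*(-1/19403)) = 18850 - (18564/(-8290/6527) + 15420/19403) = 18850 - (18564*(-6527/8290) + 15420/19403) = 18850 - (-60583614/4145 + 15420/19403) = 18850 - 1*(-1175439946542/80425435) = 18850 + 1175439946542/80425435 = 2691459396292/80425435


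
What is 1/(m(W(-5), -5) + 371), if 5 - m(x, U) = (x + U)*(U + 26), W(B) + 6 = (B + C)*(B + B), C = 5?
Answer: 1/607 ≈ 0.0016474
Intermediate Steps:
W(B) = -6 + 2*B*(5 + B) (W(B) = -6 + (B + 5)*(B + B) = -6 + (5 + B)*(2*B) = -6 + 2*B*(5 + B))
m(x, U) = 5 - (26 + U)*(U + x) (m(x, U) = 5 - (x + U)*(U + 26) = 5 - (U + x)*(26 + U) = 5 - (26 + U)*(U + x))
1/(m(W(-5), -5) + 371) = 1/((5 - 1*(-5)² - 26*(-5) - 26*(-6 + 2*(-5)² + 10*(-5)) - 1*(-5)*(-6 + 2*(-5)² + 10*(-5))) + 371) = 1/((5 - 1*25 + 130 - 26*(-6 + 2*25 - 50) - 1*(-5)*(-6 + 2*25 - 50)) + 371) = 1/((5 - 25 + 130 - 26*(-6 + 50 - 50) - 1*(-5)*(-6 + 50 - 50)) + 371) = 1/((5 - 25 + 130 - 26*(-6) - 1*(-5)*(-6)) + 371) = 1/((5 - 25 + 130 + 156 - 30) + 371) = 1/(236 + 371) = 1/607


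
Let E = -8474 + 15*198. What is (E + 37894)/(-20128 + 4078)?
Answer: -3239/1605 ≈ -2.0181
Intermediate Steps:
E = -5504 (E = -8474 + 2970 = -5504)
(E + 37894)/(-20128 + 4078) = (-5504 + 37894)/(-20128 + 4078) = 32390/(-16050) = 32390*(-1/16050) = -3239/1605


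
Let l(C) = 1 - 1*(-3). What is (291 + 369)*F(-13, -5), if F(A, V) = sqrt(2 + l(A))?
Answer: 660*sqrt(6) ≈ 1616.7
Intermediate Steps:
l(C) = 4 (l(C) = 1 + 3 = 4)
F(A, V) = sqrt(6) (F(A, V) = sqrt(2 + 4) = sqrt(6))
(291 + 369)*F(-13, -5) = (291 + 369)*sqrt(6) = 660*sqrt(6)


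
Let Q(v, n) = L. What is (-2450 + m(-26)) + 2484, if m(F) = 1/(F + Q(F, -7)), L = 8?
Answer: 611/18 ≈ 33.944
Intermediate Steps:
Q(v, n) = 8
m(F) = 1/(8 + F) (m(F) = 1/(F + 8) = 1/(8 + F))
(-2450 + m(-26)) + 2484 = (-2450 + 1/(8 - 26)) + 2484 = (-2450 + 1/(-18)) + 2484 = (-2450 - 1/18) + 2484 = -44101/18 + 2484 = 611/18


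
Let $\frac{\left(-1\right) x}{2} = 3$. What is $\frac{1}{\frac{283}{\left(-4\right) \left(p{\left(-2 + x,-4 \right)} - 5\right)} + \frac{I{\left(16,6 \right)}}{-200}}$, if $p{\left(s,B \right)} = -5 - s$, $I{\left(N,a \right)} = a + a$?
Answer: $\frac{200}{7063} \approx 0.028317$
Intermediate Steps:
$x = -6$ ($x = \left(-2\right) 3 = -6$)
$I{\left(N,a \right)} = 2 a$
$\frac{1}{\frac{283}{\left(-4\right) \left(p{\left(-2 + x,-4 \right)} - 5\right)} + \frac{I{\left(16,6 \right)}}{-200}} = \frac{1}{\frac{283}{\left(-4\right) \left(\left(-5 - \left(-2 - 6\right)\right) - 5\right)} + \frac{2 \cdot 6}{-200}} = \frac{1}{\frac{283}{\left(-4\right) \left(\left(-5 - -8\right) - 5\right)} + 12 \left(- \frac{1}{200}\right)} = \frac{1}{\frac{283}{\left(-4\right) \left(\left(-5 + 8\right) - 5\right)} - \frac{3}{50}} = \frac{1}{\frac{283}{\left(-4\right) \left(3 - 5\right)} - \frac{3}{50}} = \frac{1}{\frac{283}{\left(-4\right) \left(-2\right)} - \frac{3}{50}} = \frac{1}{\frac{283}{8} - \frac{3}{50}} = \frac{1}{\frac{7063}{200}} = \frac{200}{7063}$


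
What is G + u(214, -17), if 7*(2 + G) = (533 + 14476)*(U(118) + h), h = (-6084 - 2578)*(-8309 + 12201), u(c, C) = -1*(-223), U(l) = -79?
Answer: -505992156700/7 ≈ -7.2285e+10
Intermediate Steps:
u(c, C) = 223
h = -33712504 (h = -8662*3892 = -33712504)
G = -505992158261/7 (G = -2 + ((533 + 14476)*(-79 - 33712504))/7 = -2 + (15009*(-33712583))/7 = -2 + (1/7)*(-505992158247) = -2 - 505992158247/7 = -505992158261/7 ≈ -7.2285e+10)
G + u(214, -17) = -505992158261/7 + 223 = -505992156700/7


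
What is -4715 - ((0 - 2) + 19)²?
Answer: -5004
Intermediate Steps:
-4715 - ((0 - 2) + 19)² = -4715 - (-2 + 19)² = -4715 - 1*17² = -4715 - 1*289 = -4715 - 289 = -5004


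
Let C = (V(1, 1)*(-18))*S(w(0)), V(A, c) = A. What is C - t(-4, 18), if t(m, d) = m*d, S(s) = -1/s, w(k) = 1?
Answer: 90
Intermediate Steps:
t(m, d) = d*m
C = 18 (C = (1*(-18))*(-1/1) = -(-18) = -18*(-1) = 18)
C - t(-4, 18) = 18 - 18*(-4) = 18 - 1*(-72) = 18 + 72 = 90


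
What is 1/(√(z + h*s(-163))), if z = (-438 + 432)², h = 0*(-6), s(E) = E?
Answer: ⅙ ≈ 0.16667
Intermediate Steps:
h = 0
z = 36 (z = (-6)² = 36)
1/(√(z + h*s(-163))) = 1/(√(36 + 0*(-163))) = 1/(√(36 + 0)) = 1/(√36) = 1/6 = ⅙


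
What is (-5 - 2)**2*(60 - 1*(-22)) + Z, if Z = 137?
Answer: 4155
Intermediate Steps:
(-5 - 2)**2*(60 - 1*(-22)) + Z = (-5 - 2)**2*(60 - 1*(-22)) + 137 = (-7)**2*(60 + 22) + 137 = 49*82 + 137 = 4018 + 137 = 4155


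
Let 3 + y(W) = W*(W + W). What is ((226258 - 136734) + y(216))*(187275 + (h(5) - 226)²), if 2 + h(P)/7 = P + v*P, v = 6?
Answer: 34244620900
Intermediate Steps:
y(W) = -3 + 2*W² (y(W) = -3 + W*(W + W) = -3 + W*(2*W) = -3 + 2*W²)
h(P) = -14 + 49*P (h(P) = -14 + 7*(P + 6*P) = -14 + 7*(7*P) = -14 + 49*P)
((226258 - 136734) + y(216))*(187275 + (h(5) - 226)²) = ((226258 - 136734) + (-3 + 2*216²))*(187275 + ((-14 + 49*5) - 226)²) = (89524 + (-3 + 2*46656))*(187275 + ((-14 + 245) - 226)²) = (89524 + (-3 + 93312))*(187275 + (231 - 226)²) = (89524 + 93309)*(187275 + 5²) = 182833*(187275 + 25) = 182833*187300 = 34244620900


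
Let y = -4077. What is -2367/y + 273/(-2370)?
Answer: 166547/357870 ≈ 0.46538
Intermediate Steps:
-2367/y + 273/(-2370) = -2367/(-4077) + 273/(-2370) = -2367*(-1/4077) + 273*(-1/2370) = 263/453 - 91/790 = 166547/357870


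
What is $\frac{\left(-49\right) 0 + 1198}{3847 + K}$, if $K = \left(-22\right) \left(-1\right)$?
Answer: $\frac{1198}{3869} \approx 0.30964$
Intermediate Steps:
$K = 22$
$\frac{\left(-49\right) 0 + 1198}{3847 + K} = \frac{\left(-49\right) 0 + 1198}{3847 + 22} = \frac{0 + 1198}{3869} = 1198 \cdot \frac{1}{3869} = \frac{1198}{3869}$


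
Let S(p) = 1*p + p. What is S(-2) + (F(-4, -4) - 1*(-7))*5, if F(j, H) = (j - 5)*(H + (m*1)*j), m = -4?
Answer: -509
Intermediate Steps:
S(p) = 2*p (S(p) = p + p = 2*p)
F(j, H) = (-5 + j)*(H - 4*j) (F(j, H) = (j - 5)*(H + (-4*1)*j) = (-5 + j)*(H - 4*j))
S(-2) + (F(-4, -4) - 1*(-7))*5 = 2*(-2) + ((-5*(-4) - 4*(-4)**2 + 20*(-4) - 4*(-4)) - 1*(-7))*5 = -4 + ((20 - 4*16 - 80 + 16) + 7)*5 = -4 + ((20 - 64 - 80 + 16) + 7)*5 = -4 + (-108 + 7)*5 = -4 - 101*5 = -4 - 505 = -509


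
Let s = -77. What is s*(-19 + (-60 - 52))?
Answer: 10087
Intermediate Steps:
s*(-19 + (-60 - 52)) = -77*(-19 + (-60 - 52)) = -77*(-19 - 112) = -77*(-131) = 10087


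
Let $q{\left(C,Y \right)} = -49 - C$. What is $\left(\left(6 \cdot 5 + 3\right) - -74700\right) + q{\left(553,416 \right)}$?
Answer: $74131$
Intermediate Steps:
$\left(\left(6 \cdot 5 + 3\right) - -74700\right) + q{\left(553,416 \right)} = \left(\left(6 \cdot 5 + 3\right) - -74700\right) - 602 = \left(\left(30 + 3\right) + 74700\right) - 602 = \left(33 + 74700\right) - 602 = 74733 - 602 = 74131$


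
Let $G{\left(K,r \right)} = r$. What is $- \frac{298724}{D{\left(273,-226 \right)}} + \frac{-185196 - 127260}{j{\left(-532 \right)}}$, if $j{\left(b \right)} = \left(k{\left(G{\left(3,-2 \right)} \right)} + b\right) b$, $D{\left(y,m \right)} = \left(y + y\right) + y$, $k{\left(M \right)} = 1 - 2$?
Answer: $- \frac{33344146}{91143} \approx -365.84$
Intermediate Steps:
$k{\left(M \right)} = -1$ ($k{\left(M \right)} = 1 - 2 = -1$)
$D{\left(y,m \right)} = 3 y$ ($D{\left(y,m \right)} = 2 y + y = 3 y$)
$j{\left(b \right)} = b \left(-1 + b\right)$ ($j{\left(b \right)} = \left(-1 + b\right) b = b \left(-1 + b\right)$)
$- \frac{298724}{D{\left(273,-226 \right)}} + \frac{-185196 - 127260}{j{\left(-532 \right)}} = - \frac{298724}{3 \cdot 273} + \frac{-185196 - 127260}{\left(-532\right) \left(-1 - 532\right)} = - \frac{298724}{819} + \frac{-185196 - 127260}{\left(-532\right) \left(-533\right)} = \left(-298724\right) \frac{1}{819} - \frac{312456}{283556} = - \frac{298724}{819} - \frac{78114}{70889} = - \frac{33344146}{91143}$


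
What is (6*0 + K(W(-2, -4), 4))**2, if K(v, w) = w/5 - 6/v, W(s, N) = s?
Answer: 361/25 ≈ 14.440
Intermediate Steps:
K(v, w) = -6/v + w/5 (K(v, w) = w*(1/5) - 6/v = w/5 - 6/v = -6/v + w/5)
(6*0 + K(W(-2, -4), 4))**2 = (6*0 + (-6/(-2) + (1/5)*4))**2 = (0 + (-6*(-1/2) + 4/5))**2 = (0 + (3 + 4/5))**2 = (0 + 19/5)**2 = (19/5)**2 = 361/25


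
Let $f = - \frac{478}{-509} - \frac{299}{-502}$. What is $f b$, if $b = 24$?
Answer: $\frac{4705764}{127759} \approx 36.833$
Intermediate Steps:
$f = \frac{392147}{255518}$ ($f = \left(-478\right) \left(- \frac{1}{509}\right) - - \frac{299}{502} = \frac{478}{509} + \frac{299}{502} = \frac{392147}{255518} \approx 1.5347$)
$f b = \frac{392147}{255518} \cdot 24 = \frac{4705764}{127759}$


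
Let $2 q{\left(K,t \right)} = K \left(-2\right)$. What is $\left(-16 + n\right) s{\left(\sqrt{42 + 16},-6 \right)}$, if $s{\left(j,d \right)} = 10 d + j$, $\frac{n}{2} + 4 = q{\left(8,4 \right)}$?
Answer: $2400 - 40 \sqrt{58} \approx 2095.4$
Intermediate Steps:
$q{\left(K,t \right)} = - K$ ($q{\left(K,t \right)} = \frac{K \left(-2\right)}{2} = \frac{\left(-2\right) K}{2} = - K$)
$n = -24$ ($n = -8 + 2 \left(\left(-1\right) 8\right) = -8 + 2 \left(-8\right) = -8 - 16 = -24$)
$s{\left(j,d \right)} = j + 10 d$
$\left(-16 + n\right) s{\left(\sqrt{42 + 16},-6 \right)} = \left(-16 - 24\right) \left(\sqrt{42 + 16} + 10 \left(-6\right)\right) = - 40 \left(\sqrt{58} - 60\right) = - 40 \left(-60 + \sqrt{58}\right) = 2400 - 40 \sqrt{58}$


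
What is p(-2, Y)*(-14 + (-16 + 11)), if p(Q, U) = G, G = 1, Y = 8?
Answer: -19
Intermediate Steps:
p(Q, U) = 1
p(-2, Y)*(-14 + (-16 + 11)) = 1*(-14 + (-16 + 11)) = 1*(-14 - 5) = 1*(-19) = -19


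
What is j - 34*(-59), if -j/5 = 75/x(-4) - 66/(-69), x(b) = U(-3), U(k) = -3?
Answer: 48903/23 ≈ 2126.2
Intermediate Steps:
x(b) = -3
j = 2765/23 (j = -5*(75/(-3) - 66/(-69)) = -5*(75*(-⅓) - 66*(-1/69)) = -5*(-25 + 22/23) = -5*(-553/23) = 2765/23 ≈ 120.22)
j - 34*(-59) = 2765/23 - 34*(-59) = 2765/23 + 2006 = 48903/23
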